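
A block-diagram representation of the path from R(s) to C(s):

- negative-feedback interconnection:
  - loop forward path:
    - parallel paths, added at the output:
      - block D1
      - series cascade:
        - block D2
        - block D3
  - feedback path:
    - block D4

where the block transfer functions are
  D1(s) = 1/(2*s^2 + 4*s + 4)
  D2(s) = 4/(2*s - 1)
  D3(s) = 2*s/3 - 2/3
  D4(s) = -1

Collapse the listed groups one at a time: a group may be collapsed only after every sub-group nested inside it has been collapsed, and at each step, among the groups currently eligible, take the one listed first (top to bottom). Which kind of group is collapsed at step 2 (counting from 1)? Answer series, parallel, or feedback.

Reducing step by step:

Step 1. multiply D2, D3 (series)
Step 2. add D1, (D2*D3) (parallel)
Step 3. apply the feedback formula to (D1+(D2*D3)), D4
Step 2: parallel.

Answer: parallel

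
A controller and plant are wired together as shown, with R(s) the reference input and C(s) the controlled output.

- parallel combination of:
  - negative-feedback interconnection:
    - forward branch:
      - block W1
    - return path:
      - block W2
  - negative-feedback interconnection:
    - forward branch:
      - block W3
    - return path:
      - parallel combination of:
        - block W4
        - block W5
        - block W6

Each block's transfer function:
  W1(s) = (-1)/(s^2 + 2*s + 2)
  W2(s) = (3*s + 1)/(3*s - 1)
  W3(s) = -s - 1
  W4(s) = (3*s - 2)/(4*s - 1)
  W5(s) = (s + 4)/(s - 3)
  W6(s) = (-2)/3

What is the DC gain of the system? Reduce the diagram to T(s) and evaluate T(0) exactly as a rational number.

(1) apply the feedback formula to W1, W2 -> (1 - 3*s)/(3*s^3 + 5*s^2 + s - 3)
(2) add W4, W5, W6 (parallel) -> (13*s^2 + 38*s)/(12*s^2 - 39*s + 9)
(3) collapse the loop (W3 forward, (W4+W5+W6) return) -> (12*s^3 - 27*s^2 - 30*s + 9)/(13*s^3 + 39*s^2 + 77*s - 9)
(4) reduce the parallel group [W1/(1+W1*W2)], [W3/(1+W3*(W4+W5+W6))] -> (36*s^6 - 21*s^5 - 252*s^4 - 290*s^3 - 96*s^2 + 203*s - 36)/(39*s^6 + 182*s^5 + 439*s^4 + 358*s^3 - 85*s^2 - 240*s + 27)
Step 4 gives the overall T(s). Then T(0) = -36/27 = -4/3.

Final answer: -4/3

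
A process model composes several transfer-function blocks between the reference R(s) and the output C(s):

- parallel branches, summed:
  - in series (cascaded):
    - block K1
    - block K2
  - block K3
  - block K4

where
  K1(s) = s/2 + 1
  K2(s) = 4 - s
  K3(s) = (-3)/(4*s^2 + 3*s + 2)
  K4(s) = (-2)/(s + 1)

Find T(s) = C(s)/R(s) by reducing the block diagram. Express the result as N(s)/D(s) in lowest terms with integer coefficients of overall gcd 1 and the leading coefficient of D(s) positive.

Reducing step by step:

1. reduce the series chain K1, K2 = -s^2/2 + s + 4
2. reduce the parallel group (K1*K2), K3, K4: this yields T(s), and no further normalization is needed

Answer: (-4*s^5 + s^4 + 41*s^3 + 48*s^2 + 26*s + 2)/(8*s^3 + 14*s^2 + 10*s + 4)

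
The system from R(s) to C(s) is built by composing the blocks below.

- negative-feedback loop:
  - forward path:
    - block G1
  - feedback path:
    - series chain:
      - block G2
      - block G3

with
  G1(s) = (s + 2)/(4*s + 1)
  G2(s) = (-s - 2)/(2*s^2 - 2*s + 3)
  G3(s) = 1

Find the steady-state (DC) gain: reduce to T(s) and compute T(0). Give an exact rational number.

The answer is -6.

Reasoning:
1. combine G2, G3 in series; result (-s - 2)/(2*s^2 - 2*s + 3)
2. reduce the feedback loop with forward G1 and return (G2*G3); result (2*s^3 + 2*s^2 - s + 6)/(8*s^3 - 7*s^2 + 6*s - 1)
The step-2 result is T(s). Setting s = 0: T(0) = 6/(-1) = -6.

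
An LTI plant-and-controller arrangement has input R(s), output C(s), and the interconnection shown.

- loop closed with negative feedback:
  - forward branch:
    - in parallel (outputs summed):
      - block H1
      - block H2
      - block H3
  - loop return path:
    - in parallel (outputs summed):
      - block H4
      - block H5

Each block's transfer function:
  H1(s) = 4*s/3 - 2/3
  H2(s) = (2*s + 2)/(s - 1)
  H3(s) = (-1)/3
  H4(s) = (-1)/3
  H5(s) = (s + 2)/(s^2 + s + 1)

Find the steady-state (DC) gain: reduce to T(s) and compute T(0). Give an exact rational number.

First reduce the diagram to T(s).

(1) sum the parallel branches H1, H2, H3 gives (4*s^2 - s + 9)/(3*s - 3)
(2) sum the parallel branches H4, H5 gives (-s^2 + 2*s + 5)/(3*s^2 + 3*s + 3)
(3) feedback reduction of (H1+H2+H3), (H4+H5) gives (-12*s^4 - 9*s^3 - 36*s^2 - 24*s - 27)/(4*s^4 - 18*s^3 - 9*s^2 - 13*s - 36)
The step-3 result is T(s). Setting s = 0: T(0) = -27/(-36) = 3/4.

Answer: 3/4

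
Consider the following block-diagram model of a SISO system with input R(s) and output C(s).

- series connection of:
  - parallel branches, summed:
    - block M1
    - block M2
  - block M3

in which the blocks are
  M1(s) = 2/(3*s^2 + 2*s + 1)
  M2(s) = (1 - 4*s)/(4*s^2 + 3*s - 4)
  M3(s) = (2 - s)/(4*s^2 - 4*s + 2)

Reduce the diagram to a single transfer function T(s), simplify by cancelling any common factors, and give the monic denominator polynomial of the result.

First reduce the diagram to T(s).

[1] parallel reduction of M1, M2 gives (-12*s^3 + 3*s^2 + 4*s - 7)/(12*s^4 + 17*s^3 - 2*s^2 - 5*s - 4)
[2] cascade (M1+M2), M3 gives (12*s^4 - 27*s^3 + 2*s^2 + 15*s - 14)/(48*s^6 + 20*s^5 - 52*s^4 + 22*s^3 + 6*s - 8)
That last expression is T(s), already simplified. Scaling its denominator by 1/48 (the reciprocal of the leading coefficient) yields the monic denominator.

Answer: s^6 + 5*s^5/12 - 13*s^4/12 + 11*s^3/24 + s/8 - 1/6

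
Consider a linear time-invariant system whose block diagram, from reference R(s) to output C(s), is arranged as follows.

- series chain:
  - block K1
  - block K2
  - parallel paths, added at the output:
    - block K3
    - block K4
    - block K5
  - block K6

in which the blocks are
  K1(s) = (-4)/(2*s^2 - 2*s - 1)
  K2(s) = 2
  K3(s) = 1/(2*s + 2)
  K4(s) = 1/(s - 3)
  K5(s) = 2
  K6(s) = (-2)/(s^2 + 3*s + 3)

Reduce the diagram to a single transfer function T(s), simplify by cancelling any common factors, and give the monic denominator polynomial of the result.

The answer is s^6 - 15*s^4/2 - 19*s^3/2 + 9*s^2 + 33*s/2 + 9/2.

Reasoning:
Step 1. combine K3, K4, K5 in parallel = (4*s^2 - 5*s - 13)/(2*s^2 - 4*s - 6)
Step 2. combine K1, K2, (K3+K4+K5), K6 in series = (32*s^2 - 40*s - 104)/(2*s^6 - 15*s^4 - 19*s^3 + 18*s^2 + 33*s + 9)
Step 2 gives the fully reduced T(s), with no common factor left to cancel. The denominator's leading coefficient is 2, so divide each of its coefficients by 2 to get the monic form.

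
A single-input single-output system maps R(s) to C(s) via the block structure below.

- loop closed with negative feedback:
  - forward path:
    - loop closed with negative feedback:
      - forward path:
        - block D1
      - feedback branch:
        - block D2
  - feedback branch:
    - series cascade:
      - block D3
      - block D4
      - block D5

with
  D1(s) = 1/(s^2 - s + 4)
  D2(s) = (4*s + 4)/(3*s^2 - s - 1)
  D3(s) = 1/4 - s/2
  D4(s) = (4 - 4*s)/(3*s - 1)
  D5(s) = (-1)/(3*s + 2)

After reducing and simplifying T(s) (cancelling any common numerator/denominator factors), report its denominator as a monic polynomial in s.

The answer is s^6 - s^5 + 28*s^4/9 + 64*s^3/27 - 25*s^2/27 - 4*s/27 + 1/27.

Reasoning:
Step 1 - collapse the loop (D1 forward, D2 return), giving (3*s^2 - s - 1)/(3*s^4 - 4*s^3 + 12*s^2 + s)
Step 2 - series reduction of D3, D4, D5, giving (-2*s^2 + 3*s - 1)/(9*s^2 + 3*s - 2)
Step 3 - feedback reduction of [D1/(1+D1*D2)], (D3*D4*D5), giving (27*s^4 - 18*s^2 - s + 2)/(27*s^6 - 27*s^5 + 84*s^4 + 64*s^3 - 25*s^2 - 4*s + 1)
Step 3 gives the fully reduced T(s), with no common factor left to cancel. The denominator's leading coefficient is 27, so divide each of its coefficients by 27 to get the monic form.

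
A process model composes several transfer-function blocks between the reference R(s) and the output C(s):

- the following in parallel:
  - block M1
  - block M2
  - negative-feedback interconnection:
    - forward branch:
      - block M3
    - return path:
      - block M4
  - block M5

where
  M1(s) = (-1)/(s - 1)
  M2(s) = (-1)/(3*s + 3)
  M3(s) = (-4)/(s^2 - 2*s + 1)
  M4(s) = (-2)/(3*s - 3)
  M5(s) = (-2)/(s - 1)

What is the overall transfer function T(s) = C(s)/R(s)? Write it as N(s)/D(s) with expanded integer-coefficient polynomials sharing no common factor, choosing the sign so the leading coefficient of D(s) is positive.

Answer: (-30*s^4 + 30*s^3 + 18*s^2 - 86*s - 76)/(9*s^5 - 27*s^4 + 18*s^3 + 42*s^2 - 27*s - 15)

Working:
Step 1. apply the feedback formula to M3, M4 -> (12 - 12*s)/(3*s^3 - 9*s^2 + 9*s + 5)
Step 2. combine M1, M2, [M3/(1+M3*M4)], M5 in parallel, which is the overall transfer function T(s) = C(s)/R(s) in lowest terms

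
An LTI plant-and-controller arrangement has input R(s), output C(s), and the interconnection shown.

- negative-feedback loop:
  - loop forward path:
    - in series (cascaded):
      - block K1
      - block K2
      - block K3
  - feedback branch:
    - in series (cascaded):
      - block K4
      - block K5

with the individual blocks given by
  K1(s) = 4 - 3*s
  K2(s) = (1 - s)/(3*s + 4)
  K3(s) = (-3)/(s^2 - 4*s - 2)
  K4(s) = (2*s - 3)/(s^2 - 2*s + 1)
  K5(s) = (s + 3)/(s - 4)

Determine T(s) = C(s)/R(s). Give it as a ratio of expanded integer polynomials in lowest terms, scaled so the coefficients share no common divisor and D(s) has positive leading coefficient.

Step 1. reduce the series chain K1, K2, K3 = (-9*s^2 + 21*s - 12)/(3*s^3 - 8*s^2 - 22*s - 8)
Step 2. series reduction of K4, K5 = (2*s^2 + 3*s - 9)/(s^3 - 6*s^2 + 9*s - 4)
Step 3. feedback reduction of (K1*K2*K3), (K4*K5) - this is the overall T(s), already in the required normalized form

Answer: (-9*s^4 + 66*s^3 - 153*s^2 + 144*s - 48)/(3*s^5 - 23*s^4 + 12*s^3 + 67*s^2 + 69*s - 140)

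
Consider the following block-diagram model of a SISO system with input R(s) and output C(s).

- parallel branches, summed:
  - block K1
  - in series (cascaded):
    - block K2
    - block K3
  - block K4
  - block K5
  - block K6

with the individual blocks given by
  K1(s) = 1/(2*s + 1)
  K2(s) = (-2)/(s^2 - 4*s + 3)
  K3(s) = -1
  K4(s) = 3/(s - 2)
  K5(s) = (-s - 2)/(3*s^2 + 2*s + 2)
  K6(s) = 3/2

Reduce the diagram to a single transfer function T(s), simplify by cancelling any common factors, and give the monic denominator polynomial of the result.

Step 1. cascade K2, K3 gives 2/(s^2 - 4*s + 3)
Step 2. add K1, (K2*K3), K4, K5, K6 (parallel) gives (18*s^6 - 49*s^5 - 6*s^4 + 35*s^3 - 80*s^2 + 14*s - 16)/(12*s^6 - 58*s^5 + 60*s^4 + 14*s^3 + 24*s^2 - 28*s - 24)
No further cancellation is possible in the step-2 result, so that is T(s). Its denominator becomes monic after dividing by the leading coefficient 12.

Final answer: s^6 - 29*s^5/6 + 5*s^4 + 7*s^3/6 + 2*s^2 - 7*s/3 - 2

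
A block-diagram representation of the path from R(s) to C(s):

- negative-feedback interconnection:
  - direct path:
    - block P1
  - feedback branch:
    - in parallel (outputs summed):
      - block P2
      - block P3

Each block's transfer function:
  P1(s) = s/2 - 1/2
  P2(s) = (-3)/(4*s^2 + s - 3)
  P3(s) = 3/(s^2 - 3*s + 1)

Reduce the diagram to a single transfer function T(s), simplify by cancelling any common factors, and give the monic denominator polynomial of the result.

Answer: s^4 - 13*s^3/8 - s^2/8 - s/2 + 3/4

Working:
Step 1 - reduce the parallel group P2, P3 = (9*s^2 + 12*s - 12)/(4*s^4 - 11*s^3 - 2*s^2 + 10*s - 3)
Step 2 - feedback reduction of P1, (P2+P3) = (4*s^5 - 15*s^4 + 9*s^3 + 12*s^2 - 13*s + 3)/(8*s^4 - 13*s^3 - s^2 - 4*s + 6)
No further cancellation is possible in the step-2 result, so that is T(s). Its denominator becomes monic after dividing by the leading coefficient 8.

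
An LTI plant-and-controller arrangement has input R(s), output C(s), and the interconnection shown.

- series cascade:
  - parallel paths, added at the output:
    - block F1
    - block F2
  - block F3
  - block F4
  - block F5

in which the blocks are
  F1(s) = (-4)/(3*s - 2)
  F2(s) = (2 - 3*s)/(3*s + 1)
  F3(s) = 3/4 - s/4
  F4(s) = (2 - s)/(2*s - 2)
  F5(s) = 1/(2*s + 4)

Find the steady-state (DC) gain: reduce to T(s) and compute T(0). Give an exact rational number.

Reducing step by step:

Step 1 - add F1, F2 (parallel) -> (-9*s^2 - 8)/(9*s^2 - 3*s - 2)
Step 2 - series reduction of (F1+F2), F3, F4, F5 -> (-9*s^4 + 45*s^3 - 62*s^2 + 40*s - 48)/(144*s^4 + 96*s^3 - 368*s^2 + 64*s + 64)
Step 2 gives the overall T(s). Then T(0) = -48/64 = -3/4.

Answer: -3/4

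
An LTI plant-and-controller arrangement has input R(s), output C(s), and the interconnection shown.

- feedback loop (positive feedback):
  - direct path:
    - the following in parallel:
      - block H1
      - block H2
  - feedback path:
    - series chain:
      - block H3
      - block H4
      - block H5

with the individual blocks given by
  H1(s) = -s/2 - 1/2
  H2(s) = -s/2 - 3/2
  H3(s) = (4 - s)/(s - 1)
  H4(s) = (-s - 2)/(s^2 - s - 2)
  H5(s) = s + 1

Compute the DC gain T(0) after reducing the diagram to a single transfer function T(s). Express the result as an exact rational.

Step 1 - combine H1, H2 in parallel gives -s - 2
Step 2 - series reduction of H3, H4, H5 gives (s^2 - 2*s - 8)/(s^2 - 3*s + 2)
Step 3 - collapse the loop ((H1+H2) forward, (H3*H4*H5) return) gives (-s^3 + s^2 + 4*s - 4)/(s^3 + s^2 - 15*s - 14)
Step 3 gives the overall T(s). Then T(0) = -4/(-14) = 2/7.

Hence the answer: 2/7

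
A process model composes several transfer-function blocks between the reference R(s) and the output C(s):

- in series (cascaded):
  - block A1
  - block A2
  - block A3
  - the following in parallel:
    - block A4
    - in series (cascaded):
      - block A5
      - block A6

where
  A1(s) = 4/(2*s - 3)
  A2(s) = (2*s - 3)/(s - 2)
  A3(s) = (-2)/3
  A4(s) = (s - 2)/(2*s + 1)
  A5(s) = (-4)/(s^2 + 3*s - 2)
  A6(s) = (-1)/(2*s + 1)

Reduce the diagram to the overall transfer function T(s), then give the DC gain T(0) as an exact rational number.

1. series reduction of A5, A6; result 4/(2*s^3 + 7*s^2 - s - 2)
2. sum the parallel branches A4, (A5*A6); result (s^3 + s^2 - 8*s + 8)/(2*s^3 + 7*s^2 - s - 2)
3. reduce the series chain A1, A2, A3, (A4+(A5*A6)); result (-8*s^3 - 8*s^2 + 64*s - 64)/(6*s^4 + 9*s^3 - 45*s^2 + 12)
That last expression is T(s); at s = 0 only the constant terms survive, so T(0) = -64/12 = -16/3.

Therefore the answer is -16/3.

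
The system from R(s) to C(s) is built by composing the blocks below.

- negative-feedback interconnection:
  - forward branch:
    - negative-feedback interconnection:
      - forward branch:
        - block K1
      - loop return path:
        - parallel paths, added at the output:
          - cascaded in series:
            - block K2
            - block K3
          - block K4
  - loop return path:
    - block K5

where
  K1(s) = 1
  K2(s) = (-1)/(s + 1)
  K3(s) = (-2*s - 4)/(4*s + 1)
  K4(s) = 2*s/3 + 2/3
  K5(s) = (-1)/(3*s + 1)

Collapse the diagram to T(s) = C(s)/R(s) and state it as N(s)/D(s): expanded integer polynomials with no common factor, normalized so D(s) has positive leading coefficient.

Step 1: series reduction of K2, K3; result (2*s + 4)/(4*s^2 + 5*s + 1)
Step 2: parallel reduction of (K2*K3), K4; result (8*s^3 + 18*s^2 + 18*s + 14)/(12*s^2 + 15*s + 3)
Step 3: close the feedback loop around K1, ((K2*K3)+K4); result (12*s^2 + 15*s + 3)/(8*s^3 + 30*s^2 + 33*s + 17)
Step 4: reduce the feedback loop with forward [K1/(1+K1*((K2*K3)+K4))] and return K5; the result is T(s) itself (integer coefficients, no common factor, positive leading denominator coefficient)

Final answer: (36*s^3 + 57*s^2 + 24*s + 3)/(24*s^4 + 98*s^3 + 117*s^2 + 69*s + 14)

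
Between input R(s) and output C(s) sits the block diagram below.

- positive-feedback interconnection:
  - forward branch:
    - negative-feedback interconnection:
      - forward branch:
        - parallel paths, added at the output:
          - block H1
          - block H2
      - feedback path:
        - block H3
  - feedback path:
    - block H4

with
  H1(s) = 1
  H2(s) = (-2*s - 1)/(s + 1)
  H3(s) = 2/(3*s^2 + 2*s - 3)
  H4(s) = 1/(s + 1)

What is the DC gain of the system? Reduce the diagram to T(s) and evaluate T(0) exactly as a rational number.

Reducing step by step:

[1] reduce the parallel group H1, H2 -> (-s)/(s + 1)
[2] close the feedback loop around (H1+H2), H3 -> (-3*s^3 - 2*s^2 + 3*s)/(3*s^3 + 5*s^2 - 3*s - 3)
[3] collapse the loop ([(H1+H2)/(1+(H1+H2)*H3)] forward, H4 return) -> (-3*s^4 - 5*s^3 + s^2 + 3*s)/(3*s^4 + 11*s^3 + 4*s^2 - 9*s - 3)
DC gain: substitute s = 0 into T(s) from step 3: T(0) = 0/(-3) = 0.

Answer: 0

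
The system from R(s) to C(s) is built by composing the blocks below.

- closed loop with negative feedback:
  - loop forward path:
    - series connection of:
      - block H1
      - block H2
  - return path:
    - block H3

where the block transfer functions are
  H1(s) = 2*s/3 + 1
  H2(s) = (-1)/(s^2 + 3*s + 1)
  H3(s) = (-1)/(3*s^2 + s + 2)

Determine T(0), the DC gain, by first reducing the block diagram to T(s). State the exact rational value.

First reduce the diagram to T(s).

Step 1. reduce the series chain H1, H2; result (-2*s - 3)/(3*s^2 + 9*s + 3)
Step 2. collapse the loop ((H1*H2) forward, H3 return); result (-6*s^3 - 11*s^2 - 7*s - 6)/(9*s^4 + 30*s^3 + 24*s^2 + 23*s + 9)
Evaluating the step-2 result (the overall T(s)) at s = 0 gives T(0) = -6/9 = -2/3.

Answer: -2/3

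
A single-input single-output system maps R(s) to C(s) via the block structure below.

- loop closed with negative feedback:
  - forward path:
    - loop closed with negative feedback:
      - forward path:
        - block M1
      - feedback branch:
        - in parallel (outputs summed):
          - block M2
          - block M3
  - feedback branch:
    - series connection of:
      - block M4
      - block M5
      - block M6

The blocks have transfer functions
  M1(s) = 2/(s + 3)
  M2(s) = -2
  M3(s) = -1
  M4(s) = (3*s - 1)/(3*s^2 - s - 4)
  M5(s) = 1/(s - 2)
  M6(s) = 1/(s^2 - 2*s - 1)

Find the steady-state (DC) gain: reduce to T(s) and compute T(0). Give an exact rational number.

Reducing step by step:

[1] add M2, M3 (parallel) -> -3
[2] collapse the loop (M1 forward, (M2+M3) return) -> 2/(s - 3)
[3] multiply M4, M5, M6 (series) -> (3*s - 1)/(3*s^5 - 13*s^4 + 9*s^3 + 19*s^2 - 14*s - 8)
[4] close the feedback loop around [M1/(1+M1*(M2+M3))], (M4*M5*M6) -> (6*s^5 - 26*s^4 + 18*s^3 + 38*s^2 - 28*s - 16)/(3*s^6 - 22*s^5 + 48*s^4 - 8*s^3 - 71*s^2 + 40*s + 22)
Step 4 gives the overall T(s). Then T(0) = -16/22 = -8/11.

Answer: -8/11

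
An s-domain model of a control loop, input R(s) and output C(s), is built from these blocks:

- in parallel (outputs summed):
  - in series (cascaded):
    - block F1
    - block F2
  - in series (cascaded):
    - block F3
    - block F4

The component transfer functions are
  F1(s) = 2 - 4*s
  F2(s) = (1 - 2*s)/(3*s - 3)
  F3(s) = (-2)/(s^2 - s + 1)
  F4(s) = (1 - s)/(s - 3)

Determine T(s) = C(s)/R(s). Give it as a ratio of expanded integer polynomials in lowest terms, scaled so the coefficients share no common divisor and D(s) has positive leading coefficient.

Reducing step by step:

(1) combine F1, F2 in series; result (8*s^2 - 8*s + 2)/(3*s - 3)
(2) cascade F3, F4; result (2*s - 2)/(s^3 - 4*s^2 + 4*s - 3)
(3) combine (F1*F2), (F3*F4) in parallel - this is the overall T(s), already in the required normalized form

Answer: (8*s^5 - 40*s^4 + 66*s^3 - 58*s^2 + 20*s)/(3*s^4 - 15*s^3 + 24*s^2 - 21*s + 9)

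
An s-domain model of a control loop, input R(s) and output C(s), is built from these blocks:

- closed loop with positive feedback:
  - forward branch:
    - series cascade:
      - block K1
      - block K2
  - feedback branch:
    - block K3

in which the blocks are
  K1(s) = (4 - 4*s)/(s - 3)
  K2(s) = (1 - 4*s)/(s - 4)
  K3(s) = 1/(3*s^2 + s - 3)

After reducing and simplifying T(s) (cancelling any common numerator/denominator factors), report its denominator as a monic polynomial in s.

Answer: s^4 - 20*s^3/3 + 10*s^2/3 + 53*s/3 - 40/3

Working:
(1) combine K1, K2 in series, giving (16*s^2 - 20*s + 4)/(s^2 - 7*s + 12)
(2) feedback reduction of (K1*K2), K3, giving (48*s^4 - 44*s^3 - 56*s^2 + 64*s - 12)/(3*s^4 - 20*s^3 + 10*s^2 + 53*s - 40)
Step 2 gives the fully reduced T(s), with no common factor left to cancel. The denominator's leading coefficient is 3, so divide each of its coefficients by 3 to get the monic form.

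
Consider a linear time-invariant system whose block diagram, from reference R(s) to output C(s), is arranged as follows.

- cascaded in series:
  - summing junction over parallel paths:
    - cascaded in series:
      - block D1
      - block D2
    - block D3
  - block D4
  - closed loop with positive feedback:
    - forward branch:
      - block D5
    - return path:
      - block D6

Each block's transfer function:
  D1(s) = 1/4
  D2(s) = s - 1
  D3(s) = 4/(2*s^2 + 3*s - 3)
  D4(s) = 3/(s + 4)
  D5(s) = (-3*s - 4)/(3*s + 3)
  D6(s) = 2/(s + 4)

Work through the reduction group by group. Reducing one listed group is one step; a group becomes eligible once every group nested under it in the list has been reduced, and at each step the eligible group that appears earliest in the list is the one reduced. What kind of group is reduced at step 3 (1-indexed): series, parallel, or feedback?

Step 1 - multiply D1, D2 (series)
Step 2 - combine (D1*D2), D3 in parallel
Step 3 - feedback reduction of D5, D6
Step 4 - cascade ((D1*D2)+D3), D4, [D5/(1-D5*D6)]
At step 3 the group reduced is feedback.

Therefore the answer is feedback.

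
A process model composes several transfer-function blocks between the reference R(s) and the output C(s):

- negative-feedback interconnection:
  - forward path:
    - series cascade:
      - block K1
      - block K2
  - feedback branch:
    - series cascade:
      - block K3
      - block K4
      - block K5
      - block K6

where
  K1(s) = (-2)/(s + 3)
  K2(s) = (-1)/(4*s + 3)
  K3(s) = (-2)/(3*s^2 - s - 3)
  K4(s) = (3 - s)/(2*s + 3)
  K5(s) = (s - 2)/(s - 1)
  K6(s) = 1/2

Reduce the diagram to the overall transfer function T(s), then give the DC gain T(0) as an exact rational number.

Step 1: reduce the series chain K1, K2, giving 2/(4*s^2 + 15*s + 9)
Step 2: reduce the series chain K3, K4, K5, K6, giving (s^2 - 5*s + 6)/(6*s^4 + s^3 - 16*s^2 + 9)
Step 3: close the feedback loop around (K1*K2), (K3*K4*K5*K6), giving (12*s^4 + 2*s^3 - 32*s^2 + 18)/(24*s^6 + 94*s^5 + 5*s^4 - 231*s^3 - 106*s^2 + 125*s + 93)
Step 3 gives the overall T(s). Then T(0) = 18/93 = 6/31.

Therefore the answer is 6/31.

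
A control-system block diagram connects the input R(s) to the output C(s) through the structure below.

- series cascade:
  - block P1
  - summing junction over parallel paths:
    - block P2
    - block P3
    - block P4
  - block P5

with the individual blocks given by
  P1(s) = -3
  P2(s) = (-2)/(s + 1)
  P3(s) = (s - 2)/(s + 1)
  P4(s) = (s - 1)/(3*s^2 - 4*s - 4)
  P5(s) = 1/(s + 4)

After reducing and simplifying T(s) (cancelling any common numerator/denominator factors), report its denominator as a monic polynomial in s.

The answer is s^4 + 11*s^3/3 - 4*s^2 - 12*s - 16/3.

Reasoning:
Step 1. parallel reduction of P2, P3, P4: (3*s^3 - 15*s^2 + 12*s + 15)/(3*s^3 - s^2 - 8*s - 4)
Step 2. combine P1, (P2+P3+P4), P5 in series: (-9*s^3 + 45*s^2 - 36*s - 45)/(3*s^4 + 11*s^3 - 12*s^2 - 36*s - 16)
The result of step 2 is T(s) in lowest terms. Its denominator has leading coefficient 3; dividing the denominator through by 3 makes it monic.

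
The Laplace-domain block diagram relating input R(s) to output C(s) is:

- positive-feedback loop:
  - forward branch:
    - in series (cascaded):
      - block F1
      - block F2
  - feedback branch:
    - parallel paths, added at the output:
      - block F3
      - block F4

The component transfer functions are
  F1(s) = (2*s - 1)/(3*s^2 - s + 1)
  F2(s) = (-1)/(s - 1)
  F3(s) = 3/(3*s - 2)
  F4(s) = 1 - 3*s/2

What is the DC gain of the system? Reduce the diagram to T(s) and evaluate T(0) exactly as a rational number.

Reducing step by step:

Step 1 - series reduction of F1, F2 gives (1 - 2*s)/(3*s^3 - 4*s^2 + 2*s - 1)
Step 2 - add F3, F4 (parallel) gives (-9*s^2 + 12*s + 2)/(6*s - 4)
Step 3 - reduce the feedback loop with forward (F1*F2) and return (F3+F4) gives (-12*s^2 + 14*s - 4)/(18*s^4 - 54*s^3 + 61*s^2 - 22*s + 2)
That last expression is T(s); at s = 0 only the constant terms survive, so T(0) = -4/2 = -2.

Answer: -2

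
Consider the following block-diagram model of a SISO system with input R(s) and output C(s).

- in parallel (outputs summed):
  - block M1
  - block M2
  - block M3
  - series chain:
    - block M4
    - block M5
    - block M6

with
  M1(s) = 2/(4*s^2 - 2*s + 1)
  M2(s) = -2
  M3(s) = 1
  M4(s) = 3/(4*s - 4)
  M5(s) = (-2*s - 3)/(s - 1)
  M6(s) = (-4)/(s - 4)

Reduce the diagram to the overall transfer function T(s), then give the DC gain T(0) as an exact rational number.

First reduce the diagram to T(s).

[1] multiply M4, M5, M6 (series); result (6*s + 9)/(s^3 - 6*s^2 + 9*s - 4)
[2] sum the parallel branches M1, M2, M3, (M4*M5*M6); result (-4*s^5 + 26*s^4 - 23*s^3 + 52*s^2 - 11*s + 5)/(4*s^5 - 26*s^4 + 49*s^3 - 40*s^2 + 17*s - 4)
Evaluating the step-2 result (the overall T(s)) at s = 0 gives T(0) = 5/(-4) = -5/4.

Answer: -5/4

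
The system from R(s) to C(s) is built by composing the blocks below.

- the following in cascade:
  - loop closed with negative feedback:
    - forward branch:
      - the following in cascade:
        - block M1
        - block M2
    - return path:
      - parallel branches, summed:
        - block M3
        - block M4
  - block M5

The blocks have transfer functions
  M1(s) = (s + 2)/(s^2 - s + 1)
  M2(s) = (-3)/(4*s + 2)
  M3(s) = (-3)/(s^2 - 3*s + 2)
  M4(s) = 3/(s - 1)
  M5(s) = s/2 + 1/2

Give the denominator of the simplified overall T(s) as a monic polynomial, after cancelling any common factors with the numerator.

[1] reduce the series chain M1, M2 gives (-3*s - 6)/(4*s^3 - 2*s^2 + 2*s + 2)
[2] parallel reduction of M3, M4 gives (3*s - 9)/(s^2 - 3*s + 2)
[3] reduce the feedback loop with forward (M1*M2) and return (M3+M4) gives (-3*s^3 + 3*s^2 + 12*s - 12)/(4*s^5 - 14*s^4 + 16*s^3 - 17*s^2 + 7*s + 58)
[4] cascade [(M1*M2)/(1+(M1*M2)*(M3+M4))], M5 gives (-3*s^3 + 3*s^2 + 12*s - 12)/(8*s^4 - 36*s^3 + 68*s^2 - 102*s + 116)
No further cancellation is possible in the step-4 result, so that is T(s). Its denominator becomes monic after dividing by the leading coefficient 8.

Answer: s^4 - 9*s^3/2 + 17*s^2/2 - 51*s/4 + 29/2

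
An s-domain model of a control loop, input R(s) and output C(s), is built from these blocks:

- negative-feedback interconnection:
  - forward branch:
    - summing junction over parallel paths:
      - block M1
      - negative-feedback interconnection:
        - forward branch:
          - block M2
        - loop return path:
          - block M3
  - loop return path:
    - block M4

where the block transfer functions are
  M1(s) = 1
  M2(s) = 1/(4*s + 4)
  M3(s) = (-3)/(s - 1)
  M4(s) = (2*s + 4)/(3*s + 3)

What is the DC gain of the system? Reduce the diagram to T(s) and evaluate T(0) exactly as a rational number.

(1) close the feedback loop around M2, M3, giving (s - 1)/(4*s^2 - 7)
(2) sum the parallel branches M1, [M2/(1+M2*M3)], giving (4*s^2 + s - 8)/(4*s^2 - 7)
(3) collapse the loop ((M1+[M2/(1+M2*M3)]) forward, M4 return), giving (12*s^3 + 15*s^2 - 21*s - 24)/(20*s^3 + 30*s^2 - 33*s - 53)
Step 3 gives the overall T(s). Then T(0) = -24/(-53) = 24/53.

Therefore the answer is 24/53.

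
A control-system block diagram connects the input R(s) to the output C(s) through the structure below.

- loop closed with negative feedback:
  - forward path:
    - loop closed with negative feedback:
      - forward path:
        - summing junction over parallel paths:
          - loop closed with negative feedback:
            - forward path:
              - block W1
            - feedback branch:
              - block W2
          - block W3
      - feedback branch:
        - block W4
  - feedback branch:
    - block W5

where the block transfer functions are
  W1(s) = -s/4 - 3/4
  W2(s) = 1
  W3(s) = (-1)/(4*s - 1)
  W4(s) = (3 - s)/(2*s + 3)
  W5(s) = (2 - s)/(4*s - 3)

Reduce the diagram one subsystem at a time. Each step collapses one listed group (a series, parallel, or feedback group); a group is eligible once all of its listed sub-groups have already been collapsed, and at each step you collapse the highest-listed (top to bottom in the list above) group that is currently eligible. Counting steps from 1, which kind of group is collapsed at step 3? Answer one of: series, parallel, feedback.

Answer: feedback

Working:
Step 1. collapse the loop (W1 forward, W2 return)
Step 2. parallel reduction of [W1/(1+W1*W2)], W3
Step 3. apply the feedback formula to ([W1/(1+W1*W2)]+W3), W4
Step 4. reduce the feedback loop with forward [([W1/(1+W1*W2)]+W3)/(1+([W1/(1+W1*W2)]+W3)*W4)] and return W5
At step 3 the group reduced is feedback.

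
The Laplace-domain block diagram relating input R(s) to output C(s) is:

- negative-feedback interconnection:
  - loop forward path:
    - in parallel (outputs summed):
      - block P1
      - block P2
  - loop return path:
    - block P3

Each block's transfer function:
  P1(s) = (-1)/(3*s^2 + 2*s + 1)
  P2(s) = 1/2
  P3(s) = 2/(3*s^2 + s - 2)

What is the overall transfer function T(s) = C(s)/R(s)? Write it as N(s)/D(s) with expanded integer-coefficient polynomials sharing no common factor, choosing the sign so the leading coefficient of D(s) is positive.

(1) parallel reduction of P1, P2 gives (3*s^2 + 2*s - 1)/(6*s^2 + 4*s + 2)
(2) collapse the loop ((P1+P2) forward, P3 return), giving the overall T(s)

Hence the answer: (9*s^3 - 7*s + 2)/(18*s^3 + 4*s - 6)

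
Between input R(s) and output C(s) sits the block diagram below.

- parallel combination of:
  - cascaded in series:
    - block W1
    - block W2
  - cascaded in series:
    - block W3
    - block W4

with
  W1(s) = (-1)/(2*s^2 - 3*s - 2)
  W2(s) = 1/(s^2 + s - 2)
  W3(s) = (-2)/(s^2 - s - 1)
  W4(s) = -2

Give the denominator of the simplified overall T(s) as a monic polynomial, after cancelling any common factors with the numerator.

Reducing step by step:

(1) series reduction of W1, W2 gives (-1)/(2*s^4 - s^3 - 9*s^2 + 4*s + 4)
(2) series reduction of W3, W4 gives 4/(s^2 - s - 1)
(3) add (W1*W2), (W3*W4) (parallel) gives (8*s^4 - 4*s^3 - 37*s^2 + 17*s + 17)/(2*s^6 - 3*s^5 - 10*s^4 + 14*s^3 + 9*s^2 - 8*s - 4)
The result of step 3 is T(s) in lowest terms. Its denominator has leading coefficient 2; dividing the denominator through by 2 makes it monic.

Answer: s^6 - 3*s^5/2 - 5*s^4 + 7*s^3 + 9*s^2/2 - 4*s - 2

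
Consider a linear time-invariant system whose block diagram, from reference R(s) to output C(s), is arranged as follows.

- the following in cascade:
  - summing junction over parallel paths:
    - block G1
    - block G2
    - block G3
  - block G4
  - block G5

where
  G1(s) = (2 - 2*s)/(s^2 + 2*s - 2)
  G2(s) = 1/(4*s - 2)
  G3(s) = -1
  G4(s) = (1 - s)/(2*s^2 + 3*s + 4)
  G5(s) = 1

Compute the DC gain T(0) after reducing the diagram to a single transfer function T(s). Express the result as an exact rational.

[1] parallel reduction of G1, G2, G3: (-4*s^3 - 13*s^2 + 26*s - 10)/(4*s^3 + 6*s^2 - 12*s + 4)
[2] reduce the series chain (G1+G2+G3), G4, G5: (4*s^4 + 9*s^3 - 39*s^2 + 36*s - 10)/(8*s^5 + 24*s^4 + 10*s^3 - 4*s^2 - 36*s + 16)
The step-2 result is T(s). Setting s = 0: T(0) = -10/16 = -5/8.

Answer: -5/8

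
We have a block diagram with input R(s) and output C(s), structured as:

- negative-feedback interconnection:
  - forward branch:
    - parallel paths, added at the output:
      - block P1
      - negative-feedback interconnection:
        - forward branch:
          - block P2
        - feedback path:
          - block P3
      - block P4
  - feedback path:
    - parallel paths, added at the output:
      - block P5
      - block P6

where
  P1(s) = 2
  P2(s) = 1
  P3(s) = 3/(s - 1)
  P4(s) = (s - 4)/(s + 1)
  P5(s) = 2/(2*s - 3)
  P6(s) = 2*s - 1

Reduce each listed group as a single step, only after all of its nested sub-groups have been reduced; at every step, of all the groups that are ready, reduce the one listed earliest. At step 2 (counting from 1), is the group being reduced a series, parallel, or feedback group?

Reducing step by step:

Step 1 - collapse the loop (P2 forward, P3 return)
Step 2 - parallel reduction of P1, [P2/(1+P2*P3)], P4
Step 3 - add P5, P6 (parallel)
Step 4 - reduce the feedback loop with forward (P1+[P2/(1+P2*P3)]+P4) and return (P5+P6)
At step 2 the group reduced is parallel.

Answer: parallel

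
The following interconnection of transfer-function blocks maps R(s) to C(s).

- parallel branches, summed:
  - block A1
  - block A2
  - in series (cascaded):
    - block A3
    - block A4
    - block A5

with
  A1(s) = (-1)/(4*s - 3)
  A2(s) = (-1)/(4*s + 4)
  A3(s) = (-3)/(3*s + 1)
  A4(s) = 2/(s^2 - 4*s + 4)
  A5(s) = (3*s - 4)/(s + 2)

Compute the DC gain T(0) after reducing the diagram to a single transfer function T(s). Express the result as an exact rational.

(1) series reduction of A3, A4, A5; result (24 - 18*s)/(3*s^4 - 5*s^3 - 14*s^2 + 20*s + 8)
(2) sum the parallel branches A1, A2, (A3*A4*A5); result (-24*s^5 + 37*s^4 - 171*s^3 + 166*s^2 + 228*s - 296)/(48*s^6 - 68*s^5 - 280*s^4 + 324*s^3 + 376*s^2 - 208*s - 96)
DC gain: substitute s = 0 into T(s) from step 2: T(0) = -296/(-96) = 37/12.

Therefore the answer is 37/12.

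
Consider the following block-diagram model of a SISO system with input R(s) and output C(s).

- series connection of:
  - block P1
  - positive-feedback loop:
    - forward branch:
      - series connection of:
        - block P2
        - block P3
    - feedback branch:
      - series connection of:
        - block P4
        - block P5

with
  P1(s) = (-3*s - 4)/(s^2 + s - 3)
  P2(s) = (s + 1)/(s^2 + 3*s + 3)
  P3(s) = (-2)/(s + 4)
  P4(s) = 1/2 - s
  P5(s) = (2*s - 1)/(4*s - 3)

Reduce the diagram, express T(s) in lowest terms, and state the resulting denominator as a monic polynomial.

[1] cascade P2, P3: (-2*s - 2)/(s^3 + 7*s^2 + 15*s + 12)
[2] series reduction of P4, P5: (-4*s^2 + 4*s - 1)/(8*s - 6)
[3] reduce the feedback loop with forward (P2*P3) and return (P4*P5): (-8*s^2 - 2*s + 6)/(4*s^4 + 21*s^3 + 39*s^2 + 6*s - 37)
[4] series reduction of P1, [(P2*P3)/(1-(P2*P3)*(P4*P5))]: (24*s^3 + 38*s^2 - 10*s - 24)/(4*s^6 + 25*s^5 + 48*s^4 - 18*s^3 - 148*s^2 - 55*s + 111)
T(s) is the step-4 result (common factors already cancelled). Leading coefficient of the denominator: 4. Divide through by 4 for the monic polynomial.

Hence the answer: s^6 + 25*s^5/4 + 12*s^4 - 9*s^3/2 - 37*s^2 - 55*s/4 + 111/4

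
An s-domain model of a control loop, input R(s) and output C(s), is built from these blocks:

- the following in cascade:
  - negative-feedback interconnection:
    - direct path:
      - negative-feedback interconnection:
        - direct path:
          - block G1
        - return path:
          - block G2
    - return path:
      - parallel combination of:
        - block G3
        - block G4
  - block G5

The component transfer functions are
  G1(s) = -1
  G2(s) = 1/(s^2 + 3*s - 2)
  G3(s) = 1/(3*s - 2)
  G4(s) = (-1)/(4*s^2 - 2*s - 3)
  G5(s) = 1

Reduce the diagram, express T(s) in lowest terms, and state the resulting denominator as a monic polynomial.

Step 1. collapse the loop (G1 forward, G2 return) = (-s^2 - 3*s + 2)/(s^2 + 3*s - 3)
Step 2. combine G3, G4 in parallel = (4*s^2 - 5*s - 1)/(12*s^3 - 14*s^2 - 5*s + 6)
Step 3. feedback reduction of [G1/(1+G1*G2)], (G3+G4) = (-12*s^5 - 22*s^4 + 71*s^3 - 19*s^2 - 28*s + 12)/(12*s^5 + 18*s^4 - 90*s^3 + 57*s^2 + 26*s - 20)
Step 4. multiply [[G1/(1+G1*G2)]/(1+[G1/(1+G1*G2)]*(G3+G4))], G5 (series) = (-12*s^5 - 22*s^4 + 71*s^3 - 19*s^2 - 28*s + 12)/(12*s^5 + 18*s^4 - 90*s^3 + 57*s^2 + 26*s - 20)
No further cancellation is possible in the step-4 result, so that is T(s). Its denominator becomes monic after dividing by the leading coefficient 12.

Final answer: s^5 + 3*s^4/2 - 15*s^3/2 + 19*s^2/4 + 13*s/6 - 5/3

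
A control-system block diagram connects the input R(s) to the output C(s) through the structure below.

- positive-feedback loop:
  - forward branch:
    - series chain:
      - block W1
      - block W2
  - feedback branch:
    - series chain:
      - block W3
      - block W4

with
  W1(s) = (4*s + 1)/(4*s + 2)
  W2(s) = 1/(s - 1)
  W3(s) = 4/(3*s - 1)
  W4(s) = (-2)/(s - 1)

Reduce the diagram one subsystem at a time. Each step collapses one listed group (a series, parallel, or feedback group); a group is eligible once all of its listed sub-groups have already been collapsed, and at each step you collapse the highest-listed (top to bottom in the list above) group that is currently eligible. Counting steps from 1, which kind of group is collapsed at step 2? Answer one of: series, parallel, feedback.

Step 1. combine W1, W2 in series
Step 2. cascade W3, W4
Step 3. collapse the loop ((W1*W2) forward, (W3*W4) return)
Step 2 collapses a series group.

Final answer: series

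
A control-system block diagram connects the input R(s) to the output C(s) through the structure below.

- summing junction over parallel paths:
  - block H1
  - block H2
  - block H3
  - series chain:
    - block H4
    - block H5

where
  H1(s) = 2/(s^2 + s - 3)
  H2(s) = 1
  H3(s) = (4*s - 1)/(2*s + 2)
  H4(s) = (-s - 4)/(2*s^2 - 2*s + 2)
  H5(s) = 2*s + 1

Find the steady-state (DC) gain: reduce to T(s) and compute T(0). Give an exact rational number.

[1] series reduction of H4, H5; result (-2*s^2 - 9*s - 4)/(2*s^2 - 2*s + 2)
[2] add H1, H2, H3, (H4*H5) (parallel); result (4*s^5 - 12*s^4 - 32*s^3 + 37*s^2 + 21*s + 13)/(2*s^5 + 2*s^4 - 6*s^3 + 2*s^2 + 2*s - 6)
DC gain: substitute s = 0 into T(s) from step 2: T(0) = 13/(-6) = -13/6.

Hence the answer: -13/6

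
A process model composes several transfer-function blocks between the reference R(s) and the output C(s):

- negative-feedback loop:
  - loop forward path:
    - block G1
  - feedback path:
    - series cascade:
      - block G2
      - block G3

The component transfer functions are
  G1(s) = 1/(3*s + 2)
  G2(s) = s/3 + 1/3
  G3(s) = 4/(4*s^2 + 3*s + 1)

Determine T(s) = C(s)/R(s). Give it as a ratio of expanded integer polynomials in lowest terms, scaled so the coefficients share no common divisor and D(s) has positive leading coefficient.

First reduce the diagram to T(s).

Step 1 - reduce the series chain G2, G3, giving (4*s + 4)/(12*s^2 + 9*s + 3)
Step 2 - apply the feedback formula to G1, (G2*G3), giving the overall T(s)

Answer: (12*s^2 + 9*s + 3)/(36*s^3 + 51*s^2 + 31*s + 10)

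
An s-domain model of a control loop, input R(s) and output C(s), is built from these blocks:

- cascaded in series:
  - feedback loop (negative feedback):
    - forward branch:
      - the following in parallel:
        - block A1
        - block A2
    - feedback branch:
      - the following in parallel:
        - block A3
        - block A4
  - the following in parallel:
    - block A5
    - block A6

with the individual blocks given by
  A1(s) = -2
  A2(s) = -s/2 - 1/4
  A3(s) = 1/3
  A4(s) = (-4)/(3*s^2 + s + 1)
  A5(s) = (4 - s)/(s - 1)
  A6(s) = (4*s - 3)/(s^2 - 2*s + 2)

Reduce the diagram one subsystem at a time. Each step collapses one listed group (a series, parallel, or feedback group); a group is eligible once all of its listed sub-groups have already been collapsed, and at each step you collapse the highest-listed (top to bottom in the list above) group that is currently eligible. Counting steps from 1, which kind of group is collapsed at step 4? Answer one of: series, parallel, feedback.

Answer: parallel

Working:
1. add A1, A2 (parallel)
2. reduce the parallel group A3, A4
3. collapse the loop ((A1+A2) forward, (A3+A4) return)
4. reduce the parallel group A5, A6
5. series reduction of [(A1+A2)/(1+(A1+A2)*(A3+A4))], (A5+A6)
Step 4 collapses a parallel group.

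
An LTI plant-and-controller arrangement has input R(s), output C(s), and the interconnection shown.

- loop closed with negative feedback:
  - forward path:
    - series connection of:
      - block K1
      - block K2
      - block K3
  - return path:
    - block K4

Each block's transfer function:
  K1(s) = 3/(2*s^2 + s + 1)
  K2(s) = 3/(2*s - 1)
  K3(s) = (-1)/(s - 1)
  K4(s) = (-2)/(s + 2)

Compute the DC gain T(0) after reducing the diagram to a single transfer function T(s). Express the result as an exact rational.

1. series reduction of K1, K2, K3 -> (-9)/(4*s^4 - 4*s^3 + s^2 - 2*s + 1)
2. feedback reduction of (K1*K2*K3), K4 -> (-9*s - 18)/(4*s^5 + 4*s^4 - 7*s^3 - 3*s + 20)
Evaluating the step-2 result (the overall T(s)) at s = 0 gives T(0) = -18/20 = -9/10.

Therefore the answer is -9/10.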